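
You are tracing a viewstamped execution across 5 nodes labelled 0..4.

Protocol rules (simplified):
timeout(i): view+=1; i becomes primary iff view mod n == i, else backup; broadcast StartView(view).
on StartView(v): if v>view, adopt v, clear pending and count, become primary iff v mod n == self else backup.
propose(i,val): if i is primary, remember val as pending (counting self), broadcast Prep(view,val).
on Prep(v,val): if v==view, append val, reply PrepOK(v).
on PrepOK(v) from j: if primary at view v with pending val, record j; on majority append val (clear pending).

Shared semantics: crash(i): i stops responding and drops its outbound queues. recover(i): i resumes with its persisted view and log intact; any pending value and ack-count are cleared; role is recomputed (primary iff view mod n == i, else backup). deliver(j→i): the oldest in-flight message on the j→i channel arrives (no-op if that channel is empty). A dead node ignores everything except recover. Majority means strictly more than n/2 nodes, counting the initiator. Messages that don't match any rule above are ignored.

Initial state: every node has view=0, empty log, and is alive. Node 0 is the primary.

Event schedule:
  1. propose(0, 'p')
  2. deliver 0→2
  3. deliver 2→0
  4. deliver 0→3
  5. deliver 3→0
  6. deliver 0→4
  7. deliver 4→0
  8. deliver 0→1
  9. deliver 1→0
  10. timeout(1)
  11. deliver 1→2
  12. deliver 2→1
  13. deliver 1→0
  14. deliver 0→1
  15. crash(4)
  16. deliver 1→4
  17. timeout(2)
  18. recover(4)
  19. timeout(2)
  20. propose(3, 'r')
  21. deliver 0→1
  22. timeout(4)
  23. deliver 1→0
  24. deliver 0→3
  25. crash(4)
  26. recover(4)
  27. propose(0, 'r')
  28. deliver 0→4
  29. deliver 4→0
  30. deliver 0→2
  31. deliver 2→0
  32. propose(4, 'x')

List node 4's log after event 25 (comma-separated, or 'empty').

e1 propose(0,'p'): ·
e2 deliver 0→2: 2[back,v=0,p]
e3 deliver 2→0: ·
e4 deliver 0→3: 3[back,v=0,p]
e5 deliver 3→0: 0[prim,v=0,p]
e6 deliver 0→4: 4[back,v=0,p]
e7 deliver 4→0: ·
e8 deliver 0→1: 1[back,v=0,p]
e9 deliver 1→0: ·
e10 timeout(1): 1[prim,v=1,p]
e11 deliver 1→2: 2[back,v=1,p]
e12 deliver 2→1: ·
e13 deliver 1→0: 0[back,v=1,p]
e14 deliver 0→1: ·
e15 crash(4): 4[✗back,v=0,p]
e16 deliver 1→4: ·
e17 timeout(2): 2[prim,v=2,p]
e18 recover(4): 4[back,v=0,p]
e19 timeout(2): 2[back,v=3,p]
e20 propose(3,'r'): ·
e21 deliver 0→1: ·
e22 timeout(4): 4[back,v=1,p]
e23 deliver 1→0: ·
e24 deliver 0→3: ·
e25 crash(4): 4[✗back,v=1,p]

p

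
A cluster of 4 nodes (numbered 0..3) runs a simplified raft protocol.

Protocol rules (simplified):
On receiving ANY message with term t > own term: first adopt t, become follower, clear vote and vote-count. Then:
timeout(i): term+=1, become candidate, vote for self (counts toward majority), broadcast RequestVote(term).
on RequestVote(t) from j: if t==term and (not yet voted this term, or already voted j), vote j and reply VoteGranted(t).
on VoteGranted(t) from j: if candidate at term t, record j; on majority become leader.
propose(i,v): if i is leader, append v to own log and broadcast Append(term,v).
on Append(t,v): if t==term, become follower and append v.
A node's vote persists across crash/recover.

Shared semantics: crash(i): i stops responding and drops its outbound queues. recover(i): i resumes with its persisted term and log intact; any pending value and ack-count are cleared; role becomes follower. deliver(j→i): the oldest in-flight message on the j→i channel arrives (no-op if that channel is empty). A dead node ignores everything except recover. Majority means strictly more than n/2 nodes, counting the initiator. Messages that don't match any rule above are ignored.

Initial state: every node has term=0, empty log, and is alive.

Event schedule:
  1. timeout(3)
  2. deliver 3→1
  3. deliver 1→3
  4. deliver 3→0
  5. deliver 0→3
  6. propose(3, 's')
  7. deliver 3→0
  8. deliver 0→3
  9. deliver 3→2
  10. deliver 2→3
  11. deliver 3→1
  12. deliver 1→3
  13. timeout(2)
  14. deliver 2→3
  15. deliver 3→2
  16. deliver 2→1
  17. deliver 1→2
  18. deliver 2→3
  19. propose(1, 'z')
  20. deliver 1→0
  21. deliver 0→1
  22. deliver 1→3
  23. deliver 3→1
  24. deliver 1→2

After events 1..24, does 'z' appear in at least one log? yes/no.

e1 timeout(3): 3[cand,t=1,-]
e2 deliver 3→1: 1[foll,t=1,-]
e3 deliver 1→3: ·
e4 deliver 3→0: 0[foll,t=1,-]
e5 deliver 0→3: 3[lead,t=1,-]
e6 propose(3,'s'): 3[lead,t=1,s]
e7 deliver 3→0: 0[foll,t=1,s]
e8 deliver 0→3: ·
e9 deliver 3→2: 2[foll,t=1,-]
e10 deliver 2→3: ·
e11 deliver 3→1: 1[foll,t=1,s]
e12 deliver 1→3: ·
e13 timeout(2): 2[cand,t=2,-]
e14 deliver 2→3: 3[foll,t=2,s]
e15 deliver 3→2: ·
e16 deliver 2→1: 1[foll,t=2,s]
e17 deliver 1→2: ·
e18 deliver 2→3: ·
e19 propose(1,'z'): ·
e20 deliver 1→0: ·
e21 deliver 0→1: ·
e22 deliver 1→3: ·
e23 deliver 3→1: ·
e24 deliver 1→2: ·

no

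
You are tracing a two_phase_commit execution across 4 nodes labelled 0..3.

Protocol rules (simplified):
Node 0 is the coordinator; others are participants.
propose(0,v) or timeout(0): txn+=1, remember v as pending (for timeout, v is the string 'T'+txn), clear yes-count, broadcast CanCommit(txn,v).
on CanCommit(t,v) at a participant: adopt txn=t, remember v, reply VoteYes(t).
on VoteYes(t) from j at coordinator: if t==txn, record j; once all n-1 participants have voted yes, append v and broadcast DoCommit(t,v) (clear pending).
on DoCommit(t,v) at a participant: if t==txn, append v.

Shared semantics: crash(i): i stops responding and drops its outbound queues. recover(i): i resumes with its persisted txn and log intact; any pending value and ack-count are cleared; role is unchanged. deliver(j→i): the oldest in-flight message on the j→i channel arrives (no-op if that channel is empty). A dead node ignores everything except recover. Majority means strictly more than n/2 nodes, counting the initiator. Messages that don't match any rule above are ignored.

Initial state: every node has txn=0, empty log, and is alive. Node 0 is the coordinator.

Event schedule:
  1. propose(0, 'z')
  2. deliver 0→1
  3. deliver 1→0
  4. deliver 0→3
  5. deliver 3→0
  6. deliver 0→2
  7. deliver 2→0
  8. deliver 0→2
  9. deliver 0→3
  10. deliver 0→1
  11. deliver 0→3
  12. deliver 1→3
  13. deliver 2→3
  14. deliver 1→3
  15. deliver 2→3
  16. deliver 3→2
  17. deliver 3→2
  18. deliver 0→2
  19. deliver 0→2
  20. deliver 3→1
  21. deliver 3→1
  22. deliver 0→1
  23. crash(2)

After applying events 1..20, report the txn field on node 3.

1

1. propose(0,'z'):  <0:coor t1 ->
2. deliver 0→1:  <1:part t1 ->
3. deliver 1→0:  nop
4. deliver 0→3:  <3:part t1 ->
5. deliver 3→0:  nop
6. deliver 0→2:  <2:part t1 ->
7. deliver 2→0:  <0:coor t1 z>
8. deliver 0→2:  <2:part t1 z>
9. deliver 0→3:  <3:part t1 z>
10. deliver 0→1:  <1:part t1 z>
11. deliver 0→3:  nop
12. deliver 1→3:  nop
13. deliver 2→3:  nop
14. deliver 1→3:  nop
15. deliver 2→3:  nop
16. deliver 3→2:  nop
17. deliver 3→2:  nop
18. deliver 0→2:  nop
19. deliver 0→2:  nop
20. deliver 3→1:  nop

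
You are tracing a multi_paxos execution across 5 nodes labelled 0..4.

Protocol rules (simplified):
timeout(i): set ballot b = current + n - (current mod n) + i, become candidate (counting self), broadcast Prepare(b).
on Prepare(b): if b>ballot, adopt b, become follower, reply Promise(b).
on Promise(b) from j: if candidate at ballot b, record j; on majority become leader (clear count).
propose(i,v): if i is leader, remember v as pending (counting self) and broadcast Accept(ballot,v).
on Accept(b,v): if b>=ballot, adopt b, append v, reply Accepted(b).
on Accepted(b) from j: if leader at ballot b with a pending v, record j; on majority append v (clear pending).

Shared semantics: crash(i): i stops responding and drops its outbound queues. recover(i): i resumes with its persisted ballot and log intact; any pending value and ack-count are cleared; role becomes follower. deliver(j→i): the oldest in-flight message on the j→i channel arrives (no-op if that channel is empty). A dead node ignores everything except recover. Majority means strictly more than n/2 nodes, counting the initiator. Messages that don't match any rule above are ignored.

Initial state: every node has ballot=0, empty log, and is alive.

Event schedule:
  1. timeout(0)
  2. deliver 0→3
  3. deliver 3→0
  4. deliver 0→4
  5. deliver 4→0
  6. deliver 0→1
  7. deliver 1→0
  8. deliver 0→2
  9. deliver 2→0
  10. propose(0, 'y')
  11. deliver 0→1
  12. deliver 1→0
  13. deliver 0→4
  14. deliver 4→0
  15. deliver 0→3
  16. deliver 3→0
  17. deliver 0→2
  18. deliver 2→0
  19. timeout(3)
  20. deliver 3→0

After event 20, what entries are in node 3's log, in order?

y

step 1 timeout(0): 0={cand,b=5,log=-}
step 2 deliver 0→3: 3={foll,b=5,log=-}
step 3 deliver 3→0: —
step 4 deliver 0→4: 4={foll,b=5,log=-}
step 5 deliver 4→0: 0={lead,b=5,log=-}
step 6 deliver 0→1: 1={foll,b=5,log=-}
step 7 deliver 1→0: —
step 8 deliver 0→2: 2={foll,b=5,log=-}
step 9 deliver 2→0: —
step 10 propose(0,'y'): —
step 11 deliver 0→1: 1={foll,b=5,log=y}
step 12 deliver 1→0: —
step 13 deliver 0→4: 4={foll,b=5,log=y}
step 14 deliver 4→0: 0={lead,b=5,log=y}
step 15 deliver 0→3: 3={foll,b=5,log=y}
step 16 deliver 3→0: —
step 17 deliver 0→2: 2={foll,b=5,log=y}
step 18 deliver 2→0: —
step 19 timeout(3): 3={cand,b=13,log=y}
step 20 deliver 3→0: 0={foll,b=13,log=y}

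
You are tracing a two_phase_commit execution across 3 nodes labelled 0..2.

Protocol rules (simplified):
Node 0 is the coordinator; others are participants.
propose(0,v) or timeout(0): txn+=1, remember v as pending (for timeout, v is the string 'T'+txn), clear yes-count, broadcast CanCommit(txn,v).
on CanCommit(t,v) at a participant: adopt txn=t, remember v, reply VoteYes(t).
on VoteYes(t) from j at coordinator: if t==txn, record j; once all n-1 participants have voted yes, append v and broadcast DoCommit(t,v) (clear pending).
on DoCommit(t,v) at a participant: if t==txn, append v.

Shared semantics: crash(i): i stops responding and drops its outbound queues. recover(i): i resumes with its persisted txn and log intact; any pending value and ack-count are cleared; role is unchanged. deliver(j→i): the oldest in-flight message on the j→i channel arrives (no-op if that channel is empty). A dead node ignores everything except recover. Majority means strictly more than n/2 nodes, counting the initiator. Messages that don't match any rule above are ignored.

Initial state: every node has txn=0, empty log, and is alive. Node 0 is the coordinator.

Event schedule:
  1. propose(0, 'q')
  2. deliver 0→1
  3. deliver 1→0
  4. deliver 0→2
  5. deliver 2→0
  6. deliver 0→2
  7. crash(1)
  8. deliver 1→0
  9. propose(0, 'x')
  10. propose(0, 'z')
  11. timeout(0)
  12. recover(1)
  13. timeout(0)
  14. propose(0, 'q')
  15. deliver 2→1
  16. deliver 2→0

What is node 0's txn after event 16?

6

e1 propose(0,'q'): 0[coor,t=1,-]
e2 deliver 0→1: 1[part,t=1,-]
e3 deliver 1→0: ·
e4 deliver 0→2: 2[part,t=1,-]
e5 deliver 2→0: 0[coor,t=1,q]
e6 deliver 0→2: 2[part,t=1,q]
e7 crash(1): 1[✗part,t=1,-]
e8 deliver 1→0: ·
e9 propose(0,'x'): 0[coor,t=2,q]
e10 propose(0,'z'): 0[coor,t=3,q]
e11 timeout(0): 0[coor,t=4,q]
e12 recover(1): 1[part,t=1,-]
e13 timeout(0): 0[coor,t=5,q]
e14 propose(0,'q'): 0[coor,t=6,q]
e15 deliver 2→1: ·
e16 deliver 2→0: ·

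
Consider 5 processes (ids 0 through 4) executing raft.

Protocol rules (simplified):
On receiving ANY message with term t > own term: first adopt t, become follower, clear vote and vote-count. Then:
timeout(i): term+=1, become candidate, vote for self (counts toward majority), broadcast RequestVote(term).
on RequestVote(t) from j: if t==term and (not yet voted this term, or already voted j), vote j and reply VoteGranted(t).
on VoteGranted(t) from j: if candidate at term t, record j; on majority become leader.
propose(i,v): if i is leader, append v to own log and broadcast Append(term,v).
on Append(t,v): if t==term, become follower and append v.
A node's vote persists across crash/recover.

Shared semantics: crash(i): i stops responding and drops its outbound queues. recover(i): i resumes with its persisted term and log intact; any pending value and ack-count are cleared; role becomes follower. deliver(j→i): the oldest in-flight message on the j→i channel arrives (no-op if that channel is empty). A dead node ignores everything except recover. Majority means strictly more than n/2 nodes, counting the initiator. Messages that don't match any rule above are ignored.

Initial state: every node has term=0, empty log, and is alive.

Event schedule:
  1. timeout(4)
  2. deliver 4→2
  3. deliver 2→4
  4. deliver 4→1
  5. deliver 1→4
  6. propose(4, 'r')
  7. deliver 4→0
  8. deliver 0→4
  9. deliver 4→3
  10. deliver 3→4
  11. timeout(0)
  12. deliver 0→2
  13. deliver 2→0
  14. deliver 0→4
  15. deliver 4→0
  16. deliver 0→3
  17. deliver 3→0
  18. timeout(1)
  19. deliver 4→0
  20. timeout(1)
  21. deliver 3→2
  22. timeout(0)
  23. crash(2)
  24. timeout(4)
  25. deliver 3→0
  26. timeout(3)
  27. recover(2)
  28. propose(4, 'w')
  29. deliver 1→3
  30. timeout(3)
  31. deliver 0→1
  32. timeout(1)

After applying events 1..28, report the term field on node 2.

[1] timeout(4) → N4(cand t1 [-])
[2] deliver 4→2 → N2(foll t1 [-])
[3] deliver 2→4 → ∅
[4] deliver 4→1 → N1(foll t1 [-])
[5] deliver 1→4 → N4(lead t1 [-])
[6] propose(4,'r') → N4(lead t1 [r])
[7] deliver 4→0 → N0(foll t1 [-])
[8] deliver 0→4 → ∅
[9] deliver 4→3 → N3(foll t1 [-])
[10] deliver 3→4 → ∅
[11] timeout(0) → N0(cand t2 [-])
[12] deliver 0→2 → N2(foll t2 [-])
[13] deliver 2→0 → ∅
[14] deliver 0→4 → N4(foll t2 [r])
[15] deliver 4→0 → ∅
[16] deliver 0→3 → N3(foll t2 [-])
[17] deliver 3→0 → N0(lead t2 [-])
[18] timeout(1) → N1(cand t2 [-])
[19] deliver 4→0 → ∅
[20] timeout(1) → N1(cand t3 [-])
[21] deliver 3→2 → ∅
[22] timeout(0) → N0(cand t3 [-])
[23] crash(2) → N2(✗foll t2 [-])
[24] timeout(4) → N4(cand t3 [r])
[25] deliver 3→0 → ∅
[26] timeout(3) → N3(cand t3 [-])
[27] recover(2) → N2(foll t2 [-])
[28] propose(4,'w') → ∅

2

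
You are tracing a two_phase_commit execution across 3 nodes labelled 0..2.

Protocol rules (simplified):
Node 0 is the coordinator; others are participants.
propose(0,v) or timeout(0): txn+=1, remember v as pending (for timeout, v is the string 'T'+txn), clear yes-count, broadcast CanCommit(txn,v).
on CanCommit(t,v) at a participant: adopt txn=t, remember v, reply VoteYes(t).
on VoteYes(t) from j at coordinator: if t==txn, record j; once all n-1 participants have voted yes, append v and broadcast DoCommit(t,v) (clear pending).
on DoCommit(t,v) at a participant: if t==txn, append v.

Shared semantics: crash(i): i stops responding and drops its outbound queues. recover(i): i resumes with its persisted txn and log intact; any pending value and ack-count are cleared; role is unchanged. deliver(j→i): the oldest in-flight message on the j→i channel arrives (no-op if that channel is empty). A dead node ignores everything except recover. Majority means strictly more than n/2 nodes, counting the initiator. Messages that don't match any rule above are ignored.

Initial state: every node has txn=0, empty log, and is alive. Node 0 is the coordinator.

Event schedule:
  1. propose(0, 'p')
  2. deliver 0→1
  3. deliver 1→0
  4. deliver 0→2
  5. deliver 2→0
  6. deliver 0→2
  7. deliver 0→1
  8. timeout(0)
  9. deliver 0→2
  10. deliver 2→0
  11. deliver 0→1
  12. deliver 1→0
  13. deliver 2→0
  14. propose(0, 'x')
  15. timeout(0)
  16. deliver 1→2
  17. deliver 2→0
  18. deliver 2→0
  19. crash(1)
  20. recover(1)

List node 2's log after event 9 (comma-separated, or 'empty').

p

e1 propose(0,'p'): 0[coor,t=1,-]
e2 deliver 0→1: 1[part,t=1,-]
e3 deliver 1→0: ·
e4 deliver 0→2: 2[part,t=1,-]
e5 deliver 2→0: 0[coor,t=1,p]
e6 deliver 0→2: 2[part,t=1,p]
e7 deliver 0→1: 1[part,t=1,p]
e8 timeout(0): 0[coor,t=2,p]
e9 deliver 0→2: 2[part,t=2,p]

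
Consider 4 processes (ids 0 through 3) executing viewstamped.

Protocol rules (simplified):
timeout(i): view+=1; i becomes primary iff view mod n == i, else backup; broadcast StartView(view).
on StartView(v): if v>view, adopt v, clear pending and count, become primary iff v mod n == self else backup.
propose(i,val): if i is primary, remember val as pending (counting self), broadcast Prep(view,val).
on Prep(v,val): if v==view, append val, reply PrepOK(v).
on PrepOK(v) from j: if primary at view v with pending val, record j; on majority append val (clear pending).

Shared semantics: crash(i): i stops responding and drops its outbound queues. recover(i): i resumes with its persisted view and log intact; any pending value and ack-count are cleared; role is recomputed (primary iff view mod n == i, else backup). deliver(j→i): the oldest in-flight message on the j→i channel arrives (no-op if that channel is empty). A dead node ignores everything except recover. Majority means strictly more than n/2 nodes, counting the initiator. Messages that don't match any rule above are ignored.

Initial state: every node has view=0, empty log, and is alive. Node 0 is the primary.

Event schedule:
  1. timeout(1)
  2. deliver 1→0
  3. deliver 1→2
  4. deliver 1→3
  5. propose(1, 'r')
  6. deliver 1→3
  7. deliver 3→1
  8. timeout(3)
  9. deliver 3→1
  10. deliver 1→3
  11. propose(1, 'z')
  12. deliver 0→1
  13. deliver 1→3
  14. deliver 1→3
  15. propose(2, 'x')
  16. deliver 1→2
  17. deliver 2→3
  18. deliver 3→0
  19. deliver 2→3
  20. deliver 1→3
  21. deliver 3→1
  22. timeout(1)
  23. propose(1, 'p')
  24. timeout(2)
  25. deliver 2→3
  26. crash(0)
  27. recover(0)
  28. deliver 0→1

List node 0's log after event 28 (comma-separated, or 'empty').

after 1 — timeout(1): n1:prim/v1/[-]
after 2 — deliver 1→0: n0:back/v1/[-]
after 3 — deliver 1→2: n2:back/v1/[-]
after 4 — deliver 1→3: n3:back/v1/[-]
after 5 — propose(1,'r'): ·
after 6 — deliver 1→3: n3:back/v1/[r]
after 7 — deliver 3→1: ·
after 8 — timeout(3): n3:back/v2/[r]
after 9 — deliver 3→1: n1:back/v2/[-]
after 10 — deliver 1→3: ·
after 11 — propose(1,'z'): ·
after 12 — deliver 0→1: ·
after 13 — deliver 1→3: ·
after 14 — deliver 1→3: ·
after 15 — propose(2,'x'): ·
after 16 — deliver 1→2: n2:back/v1/[r]
after 17 — deliver 2→3: ·
after 18 — deliver 3→0: n0:back/v2/[-]
after 19 — deliver 2→3: ·
after 20 — deliver 1→3: ·
after 21 — deliver 3→1: ·
after 22 — timeout(1): n1:back/v3/[-]
after 23 — propose(1,'p'): ·
after 24 — timeout(2): n2:prim/v2/[r]
after 25 — deliver 2→3: ·
after 26 — crash(0): n0:✗back/v2/[-]
after 27 — recover(0): n0:back/v2/[-]
after 28 — deliver 0→1: ·

empty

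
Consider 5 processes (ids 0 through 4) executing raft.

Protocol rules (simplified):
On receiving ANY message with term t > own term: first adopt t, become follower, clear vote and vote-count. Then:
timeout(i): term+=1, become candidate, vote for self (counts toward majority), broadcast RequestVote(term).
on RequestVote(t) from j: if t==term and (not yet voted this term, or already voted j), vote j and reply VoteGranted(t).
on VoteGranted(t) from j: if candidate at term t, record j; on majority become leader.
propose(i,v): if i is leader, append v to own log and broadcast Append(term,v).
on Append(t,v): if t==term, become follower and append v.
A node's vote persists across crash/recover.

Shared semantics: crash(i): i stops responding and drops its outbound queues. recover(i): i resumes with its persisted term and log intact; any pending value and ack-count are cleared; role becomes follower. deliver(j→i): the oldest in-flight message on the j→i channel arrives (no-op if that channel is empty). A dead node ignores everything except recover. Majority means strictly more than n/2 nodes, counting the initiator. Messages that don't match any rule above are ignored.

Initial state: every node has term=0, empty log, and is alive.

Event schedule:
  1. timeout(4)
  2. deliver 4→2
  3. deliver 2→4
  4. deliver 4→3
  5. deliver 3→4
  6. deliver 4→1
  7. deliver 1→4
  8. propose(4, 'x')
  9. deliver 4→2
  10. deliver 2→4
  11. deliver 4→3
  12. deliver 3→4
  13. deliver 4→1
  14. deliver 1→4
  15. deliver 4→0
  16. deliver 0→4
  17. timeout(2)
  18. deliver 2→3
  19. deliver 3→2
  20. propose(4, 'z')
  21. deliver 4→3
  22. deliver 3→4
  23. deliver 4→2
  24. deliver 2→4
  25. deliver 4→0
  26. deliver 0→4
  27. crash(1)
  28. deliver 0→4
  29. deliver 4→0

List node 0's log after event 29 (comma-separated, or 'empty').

1. timeout(4):  <4:cand t1 ->
2. deliver 4→2:  <2:foll t1 ->
3. deliver 2→4:  nop
4. deliver 4→3:  <3:foll t1 ->
5. deliver 3→4:  <4:lead t1 ->
6. deliver 4→1:  <1:foll t1 ->
7. deliver 1→4:  nop
8. propose(4,'x'):  <4:lead t1 x>
9. deliver 4→2:  <2:foll t1 x>
10. deliver 2→4:  nop
11. deliver 4→3:  <3:foll t1 x>
12. deliver 3→4:  nop
13. deliver 4→1:  <1:foll t1 x>
14. deliver 1→4:  nop
15. deliver 4→0:  <0:foll t1 ->
16. deliver 0→4:  nop
17. timeout(2):  <2:cand t2 x>
18. deliver 2→3:  <3:foll t2 x>
19. deliver 3→2:  nop
20. propose(4,'z'):  <4:lead t1 x,z>
21. deliver 4→3:  nop
22. deliver 3→4:  nop
23. deliver 4→2:  nop
24. deliver 2→4:  <4:foll t2 x,z>
25. deliver 4→0:  <0:foll t1 x>
26. deliver 0→4:  nop
27. crash(1):  <1:✗foll t1 x>
28. deliver 0→4:  nop
29. deliver 4→0:  <0:foll t1 x,z>

x,z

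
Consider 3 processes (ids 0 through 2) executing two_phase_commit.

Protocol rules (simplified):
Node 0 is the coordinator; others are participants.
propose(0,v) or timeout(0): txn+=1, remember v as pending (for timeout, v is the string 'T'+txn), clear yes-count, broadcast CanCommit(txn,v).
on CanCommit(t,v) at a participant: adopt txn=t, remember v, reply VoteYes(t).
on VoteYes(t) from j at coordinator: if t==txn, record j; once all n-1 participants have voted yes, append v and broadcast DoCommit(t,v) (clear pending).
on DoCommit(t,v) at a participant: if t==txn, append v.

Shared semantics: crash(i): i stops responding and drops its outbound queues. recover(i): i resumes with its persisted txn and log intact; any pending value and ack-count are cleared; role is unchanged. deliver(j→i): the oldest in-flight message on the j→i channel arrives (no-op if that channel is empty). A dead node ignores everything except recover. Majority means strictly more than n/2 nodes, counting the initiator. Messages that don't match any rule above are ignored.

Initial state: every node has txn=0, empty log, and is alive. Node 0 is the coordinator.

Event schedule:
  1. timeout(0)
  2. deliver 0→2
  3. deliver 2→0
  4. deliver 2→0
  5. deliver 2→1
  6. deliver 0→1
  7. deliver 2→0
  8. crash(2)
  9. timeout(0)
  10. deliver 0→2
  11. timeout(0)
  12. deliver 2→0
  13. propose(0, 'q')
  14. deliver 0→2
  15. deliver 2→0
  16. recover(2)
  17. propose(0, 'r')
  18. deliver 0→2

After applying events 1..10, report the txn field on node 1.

1

1. timeout(0):  <0:coor t1 ->
2. deliver 0→2:  <2:part t1 ->
3. deliver 2→0:  nop
4. deliver 2→0:  nop
5. deliver 2→1:  nop
6. deliver 0→1:  <1:part t1 ->
7. deliver 2→0:  nop
8. crash(2):  <2:✗part t1 ->
9. timeout(0):  <0:coor t2 ->
10. deliver 0→2:  nop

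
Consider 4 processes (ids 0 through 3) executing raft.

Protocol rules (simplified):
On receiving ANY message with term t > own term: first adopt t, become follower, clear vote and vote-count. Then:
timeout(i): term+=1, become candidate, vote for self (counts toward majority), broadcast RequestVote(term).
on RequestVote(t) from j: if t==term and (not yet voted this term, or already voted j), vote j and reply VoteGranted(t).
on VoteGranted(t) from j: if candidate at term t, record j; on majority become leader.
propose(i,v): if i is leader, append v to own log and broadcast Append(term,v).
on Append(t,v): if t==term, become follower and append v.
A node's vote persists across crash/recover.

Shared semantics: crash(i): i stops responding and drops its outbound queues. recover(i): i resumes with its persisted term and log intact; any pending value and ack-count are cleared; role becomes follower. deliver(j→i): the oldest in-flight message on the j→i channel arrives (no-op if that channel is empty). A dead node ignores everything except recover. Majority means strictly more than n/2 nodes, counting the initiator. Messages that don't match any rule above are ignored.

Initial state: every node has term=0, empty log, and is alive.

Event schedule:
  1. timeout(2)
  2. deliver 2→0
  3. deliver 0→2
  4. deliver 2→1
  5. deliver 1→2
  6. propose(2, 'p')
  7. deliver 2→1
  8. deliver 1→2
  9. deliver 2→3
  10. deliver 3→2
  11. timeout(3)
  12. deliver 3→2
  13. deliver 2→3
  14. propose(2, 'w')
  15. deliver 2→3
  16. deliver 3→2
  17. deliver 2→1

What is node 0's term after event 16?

1

1. timeout(2):  <2:cand t1 ->
2. deliver 2→0:  <0:foll t1 ->
3. deliver 0→2:  nop
4. deliver 2→1:  <1:foll t1 ->
5. deliver 1→2:  <2:lead t1 ->
6. propose(2,'p'):  <2:lead t1 p>
7. deliver 2→1:  <1:foll t1 p>
8. deliver 1→2:  nop
9. deliver 2→3:  <3:foll t1 ->
10. deliver 3→2:  nop
11. timeout(3):  <3:cand t2 ->
12. deliver 3→2:  <2:foll t2 p>
13. deliver 2→3:  nop
14. propose(2,'w'):  nop
15. deliver 2→3:  nop
16. deliver 3→2:  nop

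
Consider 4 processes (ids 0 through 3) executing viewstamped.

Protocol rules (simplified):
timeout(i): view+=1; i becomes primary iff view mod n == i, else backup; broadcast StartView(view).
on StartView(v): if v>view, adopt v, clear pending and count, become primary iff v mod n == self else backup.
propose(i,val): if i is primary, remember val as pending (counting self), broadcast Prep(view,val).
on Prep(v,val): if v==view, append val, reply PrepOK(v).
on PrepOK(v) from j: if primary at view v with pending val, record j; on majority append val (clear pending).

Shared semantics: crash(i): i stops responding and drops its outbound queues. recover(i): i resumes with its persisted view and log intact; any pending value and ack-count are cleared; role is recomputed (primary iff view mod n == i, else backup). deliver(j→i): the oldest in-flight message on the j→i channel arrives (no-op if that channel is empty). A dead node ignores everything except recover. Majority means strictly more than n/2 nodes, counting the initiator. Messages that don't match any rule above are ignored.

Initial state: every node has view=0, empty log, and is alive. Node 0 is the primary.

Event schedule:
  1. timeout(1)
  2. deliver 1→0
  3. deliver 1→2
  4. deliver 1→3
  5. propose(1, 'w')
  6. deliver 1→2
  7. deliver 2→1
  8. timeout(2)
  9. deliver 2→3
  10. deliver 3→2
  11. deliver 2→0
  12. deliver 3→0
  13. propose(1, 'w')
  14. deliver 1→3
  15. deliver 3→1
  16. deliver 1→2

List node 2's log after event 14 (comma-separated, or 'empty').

step 1 timeout(1): 1={prim,v=1,log=-}
step 2 deliver 1→0: 0={back,v=1,log=-}
step 3 deliver 1→2: 2={back,v=1,log=-}
step 4 deliver 1→3: 3={back,v=1,log=-}
step 5 propose(1,'w'): —
step 6 deliver 1→2: 2={back,v=1,log=w}
step 7 deliver 2→1: —
step 8 timeout(2): 2={prim,v=2,log=w}
step 9 deliver 2→3: 3={back,v=2,log=-}
step 10 deliver 3→2: —
step 11 deliver 2→0: 0={back,v=2,log=-}
step 12 deliver 3→0: —
step 13 propose(1,'w'): —
step 14 deliver 1→3: —

w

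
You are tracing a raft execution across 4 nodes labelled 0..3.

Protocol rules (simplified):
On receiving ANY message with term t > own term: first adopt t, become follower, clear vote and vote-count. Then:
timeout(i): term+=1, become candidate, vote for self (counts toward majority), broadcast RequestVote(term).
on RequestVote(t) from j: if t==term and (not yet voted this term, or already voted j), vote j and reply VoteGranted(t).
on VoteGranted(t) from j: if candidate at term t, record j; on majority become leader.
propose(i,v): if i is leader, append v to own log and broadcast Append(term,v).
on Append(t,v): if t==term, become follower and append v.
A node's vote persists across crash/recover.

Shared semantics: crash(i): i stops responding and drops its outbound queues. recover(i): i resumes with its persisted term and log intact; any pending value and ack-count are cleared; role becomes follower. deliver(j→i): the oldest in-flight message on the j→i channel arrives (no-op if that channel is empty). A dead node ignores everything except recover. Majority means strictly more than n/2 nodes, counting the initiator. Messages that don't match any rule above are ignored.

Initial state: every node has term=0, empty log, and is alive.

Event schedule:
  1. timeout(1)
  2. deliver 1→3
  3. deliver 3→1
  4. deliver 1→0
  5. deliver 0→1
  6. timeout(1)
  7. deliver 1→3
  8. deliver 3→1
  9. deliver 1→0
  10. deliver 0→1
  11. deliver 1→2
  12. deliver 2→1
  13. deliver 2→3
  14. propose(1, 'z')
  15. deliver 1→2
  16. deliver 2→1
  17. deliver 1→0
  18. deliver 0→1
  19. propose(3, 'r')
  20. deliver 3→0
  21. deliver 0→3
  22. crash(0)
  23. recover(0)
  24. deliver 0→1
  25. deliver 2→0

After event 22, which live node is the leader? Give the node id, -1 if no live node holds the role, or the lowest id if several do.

1

1. timeout(1):  <1:cand t1 ->
2. deliver 1→3:  <3:foll t1 ->
3. deliver 3→1:  nop
4. deliver 1→0:  <0:foll t1 ->
5. deliver 0→1:  <1:lead t1 ->
6. timeout(1):  <1:cand t2 ->
7. deliver 1→3:  <3:foll t2 ->
8. deliver 3→1:  nop
9. deliver 1→0:  <0:foll t2 ->
10. deliver 0→1:  <1:lead t2 ->
11. deliver 1→2:  <2:foll t1 ->
12. deliver 2→1:  nop
13. deliver 2→3:  nop
14. propose(1,'z'):  <1:lead t2 z>
15. deliver 1→2:  <2:foll t2 ->
16. deliver 2→1:  nop
17. deliver 1→0:  <0:foll t2 z>
18. deliver 0→1:  nop
19. propose(3,'r'):  nop
20. deliver 3→0:  nop
21. deliver 0→3:  nop
22. crash(0):  <0:✗foll t2 z>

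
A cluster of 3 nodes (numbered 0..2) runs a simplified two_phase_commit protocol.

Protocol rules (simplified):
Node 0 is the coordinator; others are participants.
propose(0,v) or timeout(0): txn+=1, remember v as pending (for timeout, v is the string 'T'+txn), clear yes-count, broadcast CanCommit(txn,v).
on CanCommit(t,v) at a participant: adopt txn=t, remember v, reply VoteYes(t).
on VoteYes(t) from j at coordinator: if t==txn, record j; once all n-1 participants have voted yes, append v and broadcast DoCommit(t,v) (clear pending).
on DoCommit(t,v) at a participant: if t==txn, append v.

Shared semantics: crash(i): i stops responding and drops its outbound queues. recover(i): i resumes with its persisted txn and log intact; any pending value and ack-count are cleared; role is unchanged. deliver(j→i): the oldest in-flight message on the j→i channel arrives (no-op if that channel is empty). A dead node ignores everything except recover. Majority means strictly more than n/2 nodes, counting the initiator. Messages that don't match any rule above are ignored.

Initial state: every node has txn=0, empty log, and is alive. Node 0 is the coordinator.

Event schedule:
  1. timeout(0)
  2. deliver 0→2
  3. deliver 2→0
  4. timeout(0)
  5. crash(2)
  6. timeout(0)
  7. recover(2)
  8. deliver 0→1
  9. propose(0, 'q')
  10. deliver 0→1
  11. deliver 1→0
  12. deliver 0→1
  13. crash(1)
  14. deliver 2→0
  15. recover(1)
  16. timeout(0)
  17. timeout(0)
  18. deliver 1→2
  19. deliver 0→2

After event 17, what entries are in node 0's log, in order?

empty

e1 timeout(0): 0[coor,t=1,-]
e2 deliver 0→2: 2[part,t=1,-]
e3 deliver 2→0: ·
e4 timeout(0): 0[coor,t=2,-]
e5 crash(2): 2[✗part,t=1,-]
e6 timeout(0): 0[coor,t=3,-]
e7 recover(2): 2[part,t=1,-]
e8 deliver 0→1: 1[part,t=1,-]
e9 propose(0,'q'): 0[coor,t=4,-]
e10 deliver 0→1: 1[part,t=2,-]
e11 deliver 1→0: ·
e12 deliver 0→1: 1[part,t=3,-]
e13 crash(1): 1[✗part,t=3,-]
e14 deliver 2→0: ·
e15 recover(1): 1[part,t=3,-]
e16 timeout(0): 0[coor,t=5,-]
e17 timeout(0): 0[coor,t=6,-]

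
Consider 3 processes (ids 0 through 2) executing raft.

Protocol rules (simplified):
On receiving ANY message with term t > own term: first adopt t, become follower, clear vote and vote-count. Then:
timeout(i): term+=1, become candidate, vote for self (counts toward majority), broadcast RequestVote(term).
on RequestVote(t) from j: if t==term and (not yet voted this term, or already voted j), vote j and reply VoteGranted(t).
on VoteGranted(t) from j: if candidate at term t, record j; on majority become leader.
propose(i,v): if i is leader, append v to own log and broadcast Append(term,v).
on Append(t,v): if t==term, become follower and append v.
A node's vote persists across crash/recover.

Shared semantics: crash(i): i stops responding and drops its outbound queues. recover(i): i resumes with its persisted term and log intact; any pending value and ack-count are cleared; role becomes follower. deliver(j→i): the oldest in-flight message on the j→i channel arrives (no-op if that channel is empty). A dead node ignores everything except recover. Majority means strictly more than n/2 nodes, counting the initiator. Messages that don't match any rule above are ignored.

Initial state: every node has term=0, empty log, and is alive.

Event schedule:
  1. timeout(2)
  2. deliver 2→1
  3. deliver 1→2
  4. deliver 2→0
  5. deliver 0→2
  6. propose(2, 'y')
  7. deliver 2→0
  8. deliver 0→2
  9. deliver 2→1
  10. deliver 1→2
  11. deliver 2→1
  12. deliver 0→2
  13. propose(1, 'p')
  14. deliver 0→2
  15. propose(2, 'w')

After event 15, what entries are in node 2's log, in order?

after 1 — timeout(2): n2:cand/t1/[-]
after 2 — deliver 2→1: n1:foll/t1/[-]
after 3 — deliver 1→2: n2:lead/t1/[-]
after 4 — deliver 2→0: n0:foll/t1/[-]
after 5 — deliver 0→2: ·
after 6 — propose(2,'y'): n2:lead/t1/[y]
after 7 — deliver 2→0: n0:foll/t1/[y]
after 8 — deliver 0→2: ·
after 9 — deliver 2→1: n1:foll/t1/[y]
after 10 — deliver 1→2: ·
after 11 — deliver 2→1: ·
after 12 — deliver 0→2: ·
after 13 — propose(1,'p'): ·
after 14 — deliver 0→2: ·
after 15 — propose(2,'w'): n2:lead/t1/[y,w]

y,w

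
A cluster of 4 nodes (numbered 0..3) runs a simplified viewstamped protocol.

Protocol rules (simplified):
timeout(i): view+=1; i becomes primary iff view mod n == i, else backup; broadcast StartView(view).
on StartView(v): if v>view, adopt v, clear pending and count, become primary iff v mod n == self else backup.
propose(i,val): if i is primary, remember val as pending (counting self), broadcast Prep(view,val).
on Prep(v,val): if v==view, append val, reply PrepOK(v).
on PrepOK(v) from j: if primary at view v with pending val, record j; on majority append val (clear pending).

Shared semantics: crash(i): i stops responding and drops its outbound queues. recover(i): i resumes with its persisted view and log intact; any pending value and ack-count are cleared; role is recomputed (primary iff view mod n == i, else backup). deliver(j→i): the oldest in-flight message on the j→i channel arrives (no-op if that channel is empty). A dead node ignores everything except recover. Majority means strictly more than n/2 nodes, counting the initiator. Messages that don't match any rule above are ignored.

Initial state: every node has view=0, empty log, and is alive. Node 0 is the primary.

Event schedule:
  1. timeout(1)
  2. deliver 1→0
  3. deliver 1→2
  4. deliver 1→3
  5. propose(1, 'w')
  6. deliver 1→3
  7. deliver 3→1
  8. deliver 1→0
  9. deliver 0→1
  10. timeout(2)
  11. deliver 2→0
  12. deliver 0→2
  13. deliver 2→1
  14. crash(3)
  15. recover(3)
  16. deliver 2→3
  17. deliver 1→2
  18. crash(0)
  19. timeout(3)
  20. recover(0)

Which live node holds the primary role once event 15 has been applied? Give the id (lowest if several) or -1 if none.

step 1 timeout(1): 1={prim,v=1,log=-}
step 2 deliver 1→0: 0={back,v=1,log=-}
step 3 deliver 1→2: 2={back,v=1,log=-}
step 4 deliver 1→3: 3={back,v=1,log=-}
step 5 propose(1,'w'): —
step 6 deliver 1→3: 3={back,v=1,log=w}
step 7 deliver 3→1: —
step 8 deliver 1→0: 0={back,v=1,log=w}
step 9 deliver 0→1: 1={prim,v=1,log=w}
step 10 timeout(2): 2={prim,v=2,log=-}
step 11 deliver 2→0: 0={back,v=2,log=w}
step 12 deliver 0→2: —
step 13 deliver 2→1: 1={back,v=2,log=w}
step 14 crash(3): 3={✗back,v=1,log=w}
step 15 recover(3): 3={back,v=1,log=w}

2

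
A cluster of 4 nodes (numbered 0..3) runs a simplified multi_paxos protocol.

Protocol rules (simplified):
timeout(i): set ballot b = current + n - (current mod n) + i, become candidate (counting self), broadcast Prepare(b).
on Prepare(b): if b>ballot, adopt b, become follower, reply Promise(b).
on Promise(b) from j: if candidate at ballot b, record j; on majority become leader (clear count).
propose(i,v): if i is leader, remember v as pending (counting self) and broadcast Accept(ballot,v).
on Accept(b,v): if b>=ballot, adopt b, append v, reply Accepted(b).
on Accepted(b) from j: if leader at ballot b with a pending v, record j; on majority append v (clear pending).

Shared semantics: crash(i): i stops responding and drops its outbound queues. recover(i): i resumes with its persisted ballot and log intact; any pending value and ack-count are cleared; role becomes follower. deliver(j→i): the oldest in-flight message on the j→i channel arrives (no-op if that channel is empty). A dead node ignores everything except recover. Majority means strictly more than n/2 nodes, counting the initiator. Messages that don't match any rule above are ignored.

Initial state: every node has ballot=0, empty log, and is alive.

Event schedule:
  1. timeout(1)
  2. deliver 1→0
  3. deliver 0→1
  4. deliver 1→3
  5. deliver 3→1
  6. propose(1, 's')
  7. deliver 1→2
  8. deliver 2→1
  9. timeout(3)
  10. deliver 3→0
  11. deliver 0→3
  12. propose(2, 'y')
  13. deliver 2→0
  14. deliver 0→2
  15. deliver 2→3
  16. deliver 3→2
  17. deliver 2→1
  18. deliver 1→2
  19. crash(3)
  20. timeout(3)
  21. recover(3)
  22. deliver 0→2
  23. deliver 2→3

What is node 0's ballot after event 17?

after 1 — timeout(1): n1:cand/b5/[-]
after 2 — deliver 1→0: n0:foll/b5/[-]
after 3 — deliver 0→1: ·
after 4 — deliver 1→3: n3:foll/b5/[-]
after 5 — deliver 3→1: n1:lead/b5/[-]
after 6 — propose(1,'s'): ·
after 7 — deliver 1→2: n2:foll/b5/[-]
after 8 — deliver 2→1: ·
after 9 — timeout(3): n3:cand/b11/[-]
after 10 — deliver 3→0: n0:foll/b11/[-]
after 11 — deliver 0→3: ·
after 12 — propose(2,'y'): ·
after 13 — deliver 2→0: ·
after 14 — deliver 0→2: ·
after 15 — deliver 2→3: ·
after 16 — deliver 3→2: n2:foll/b11/[-]
after 17 — deliver 2→1: ·

11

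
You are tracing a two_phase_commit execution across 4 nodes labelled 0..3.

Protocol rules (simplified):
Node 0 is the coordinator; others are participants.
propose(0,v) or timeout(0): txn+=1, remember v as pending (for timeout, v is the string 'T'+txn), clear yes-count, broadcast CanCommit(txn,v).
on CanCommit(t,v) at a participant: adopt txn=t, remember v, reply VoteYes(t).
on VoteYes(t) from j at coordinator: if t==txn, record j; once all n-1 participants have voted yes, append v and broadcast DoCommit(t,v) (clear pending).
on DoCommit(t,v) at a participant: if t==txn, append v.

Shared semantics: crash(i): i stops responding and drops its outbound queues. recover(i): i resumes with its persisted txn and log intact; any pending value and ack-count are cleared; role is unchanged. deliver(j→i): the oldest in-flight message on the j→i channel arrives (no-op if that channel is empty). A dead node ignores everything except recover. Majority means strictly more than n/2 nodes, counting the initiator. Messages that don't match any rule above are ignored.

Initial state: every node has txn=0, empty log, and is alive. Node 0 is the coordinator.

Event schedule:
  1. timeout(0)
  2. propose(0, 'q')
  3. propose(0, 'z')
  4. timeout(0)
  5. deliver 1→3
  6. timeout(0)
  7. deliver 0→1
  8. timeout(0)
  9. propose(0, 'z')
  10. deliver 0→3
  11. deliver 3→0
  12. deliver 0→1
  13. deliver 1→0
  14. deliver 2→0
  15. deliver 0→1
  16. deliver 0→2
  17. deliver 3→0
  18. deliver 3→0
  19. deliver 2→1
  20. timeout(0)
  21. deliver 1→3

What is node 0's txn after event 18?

1. timeout(0):  <0:coor t1 ->
2. propose(0,'q'):  <0:coor t2 ->
3. propose(0,'z'):  <0:coor t3 ->
4. timeout(0):  <0:coor t4 ->
5. deliver 1→3:  nop
6. timeout(0):  <0:coor t5 ->
7. deliver 0→1:  <1:part t1 ->
8. timeout(0):  <0:coor t6 ->
9. propose(0,'z'):  <0:coor t7 ->
10. deliver 0→3:  <3:part t1 ->
11. deliver 3→0:  nop
12. deliver 0→1:  <1:part t2 ->
13. deliver 1→0:  nop
14. deliver 2→0:  nop
15. deliver 0→1:  <1:part t3 ->
16. deliver 0→2:  <2:part t1 ->
17. deliver 3→0:  nop
18. deliver 3→0:  nop

7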